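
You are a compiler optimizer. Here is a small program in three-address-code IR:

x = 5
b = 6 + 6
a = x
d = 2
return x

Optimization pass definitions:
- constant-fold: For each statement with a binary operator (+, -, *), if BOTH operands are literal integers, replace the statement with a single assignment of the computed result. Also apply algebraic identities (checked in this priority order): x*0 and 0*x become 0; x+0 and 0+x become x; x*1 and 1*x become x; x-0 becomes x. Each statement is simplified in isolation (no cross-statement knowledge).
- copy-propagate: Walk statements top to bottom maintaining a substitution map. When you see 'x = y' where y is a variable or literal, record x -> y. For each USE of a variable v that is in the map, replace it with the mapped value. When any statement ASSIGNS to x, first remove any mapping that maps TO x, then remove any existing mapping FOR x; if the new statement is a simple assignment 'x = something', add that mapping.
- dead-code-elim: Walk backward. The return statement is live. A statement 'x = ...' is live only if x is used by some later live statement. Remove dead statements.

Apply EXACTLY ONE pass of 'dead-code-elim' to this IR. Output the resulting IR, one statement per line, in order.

Applying dead-code-elim statement-by-statement:
  [5] return x  -> KEEP (return); live=['x']
  [4] d = 2  -> DEAD (d not live)
  [3] a = x  -> DEAD (a not live)
  [2] b = 6 + 6  -> DEAD (b not live)
  [1] x = 5  -> KEEP; live=[]
Result (2 stmts):
  x = 5
  return x

Answer: x = 5
return x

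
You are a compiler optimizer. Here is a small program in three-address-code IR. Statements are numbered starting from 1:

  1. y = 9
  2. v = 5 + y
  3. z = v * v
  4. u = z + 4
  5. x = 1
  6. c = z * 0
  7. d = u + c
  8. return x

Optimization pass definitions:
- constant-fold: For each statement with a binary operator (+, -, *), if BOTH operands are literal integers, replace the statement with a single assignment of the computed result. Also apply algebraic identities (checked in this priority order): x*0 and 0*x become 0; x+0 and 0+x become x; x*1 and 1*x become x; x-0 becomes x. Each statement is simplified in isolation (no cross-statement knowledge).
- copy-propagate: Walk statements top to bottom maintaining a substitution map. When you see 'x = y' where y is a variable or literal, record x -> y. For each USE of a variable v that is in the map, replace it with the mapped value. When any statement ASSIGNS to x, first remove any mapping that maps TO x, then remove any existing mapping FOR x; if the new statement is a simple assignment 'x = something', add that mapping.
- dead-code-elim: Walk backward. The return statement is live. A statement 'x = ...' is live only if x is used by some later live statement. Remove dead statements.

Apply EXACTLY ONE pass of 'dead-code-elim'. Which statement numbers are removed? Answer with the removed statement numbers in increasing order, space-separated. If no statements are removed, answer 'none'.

Backward liveness scan:
Stmt 1 'y = 9': DEAD (y not in live set [])
Stmt 2 'v = 5 + y': DEAD (v not in live set [])
Stmt 3 'z = v * v': DEAD (z not in live set [])
Stmt 4 'u = z + 4': DEAD (u not in live set [])
Stmt 5 'x = 1': KEEP (x is live); live-in = []
Stmt 6 'c = z * 0': DEAD (c not in live set ['x'])
Stmt 7 'd = u + c': DEAD (d not in live set ['x'])
Stmt 8 'return x': KEEP (return); live-in = ['x']
Removed statement numbers: [1, 2, 3, 4, 6, 7]
Surviving IR:
  x = 1
  return x

Answer: 1 2 3 4 6 7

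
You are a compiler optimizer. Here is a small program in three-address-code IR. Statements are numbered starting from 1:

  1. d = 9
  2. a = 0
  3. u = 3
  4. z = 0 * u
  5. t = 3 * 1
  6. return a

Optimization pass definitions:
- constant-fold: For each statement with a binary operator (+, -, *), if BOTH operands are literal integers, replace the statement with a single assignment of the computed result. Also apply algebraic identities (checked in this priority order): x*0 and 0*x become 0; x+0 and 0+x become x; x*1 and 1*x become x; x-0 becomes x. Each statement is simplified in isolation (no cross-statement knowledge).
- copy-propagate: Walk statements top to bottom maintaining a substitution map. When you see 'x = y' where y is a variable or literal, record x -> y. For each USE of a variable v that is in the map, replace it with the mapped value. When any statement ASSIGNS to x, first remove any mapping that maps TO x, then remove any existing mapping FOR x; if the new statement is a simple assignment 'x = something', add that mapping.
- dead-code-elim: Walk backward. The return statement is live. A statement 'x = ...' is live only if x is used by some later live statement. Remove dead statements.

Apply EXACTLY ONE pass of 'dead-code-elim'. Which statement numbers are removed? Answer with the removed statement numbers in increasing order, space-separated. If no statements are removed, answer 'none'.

Backward liveness scan:
Stmt 1 'd = 9': DEAD (d not in live set [])
Stmt 2 'a = 0': KEEP (a is live); live-in = []
Stmt 3 'u = 3': DEAD (u not in live set ['a'])
Stmt 4 'z = 0 * u': DEAD (z not in live set ['a'])
Stmt 5 't = 3 * 1': DEAD (t not in live set ['a'])
Stmt 6 'return a': KEEP (return); live-in = ['a']
Removed statement numbers: [1, 3, 4, 5]
Surviving IR:
  a = 0
  return a

Answer: 1 3 4 5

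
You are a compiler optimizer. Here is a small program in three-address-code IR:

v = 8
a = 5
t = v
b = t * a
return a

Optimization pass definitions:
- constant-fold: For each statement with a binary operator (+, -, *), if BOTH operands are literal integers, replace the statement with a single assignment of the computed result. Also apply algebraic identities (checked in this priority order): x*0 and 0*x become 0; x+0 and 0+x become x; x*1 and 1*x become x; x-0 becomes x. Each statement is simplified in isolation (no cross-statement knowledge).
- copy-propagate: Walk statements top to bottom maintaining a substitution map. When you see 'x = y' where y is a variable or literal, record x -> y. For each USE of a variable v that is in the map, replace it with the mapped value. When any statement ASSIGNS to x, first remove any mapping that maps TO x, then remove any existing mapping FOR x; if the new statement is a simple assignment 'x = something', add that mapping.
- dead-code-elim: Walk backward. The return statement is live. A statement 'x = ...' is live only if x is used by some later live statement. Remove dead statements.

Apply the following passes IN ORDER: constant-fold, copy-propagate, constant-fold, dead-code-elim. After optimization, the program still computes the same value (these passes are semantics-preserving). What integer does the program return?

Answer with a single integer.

Answer: 5

Derivation:
Initial IR:
  v = 8
  a = 5
  t = v
  b = t * a
  return a
After constant-fold (5 stmts):
  v = 8
  a = 5
  t = v
  b = t * a
  return a
After copy-propagate (5 stmts):
  v = 8
  a = 5
  t = 8
  b = 8 * 5
  return 5
After constant-fold (5 stmts):
  v = 8
  a = 5
  t = 8
  b = 40
  return 5
After dead-code-elim (1 stmts):
  return 5
Evaluate:
  v = 8  =>  v = 8
  a = 5  =>  a = 5
  t = v  =>  t = 8
  b = t * a  =>  b = 40
  return a = 5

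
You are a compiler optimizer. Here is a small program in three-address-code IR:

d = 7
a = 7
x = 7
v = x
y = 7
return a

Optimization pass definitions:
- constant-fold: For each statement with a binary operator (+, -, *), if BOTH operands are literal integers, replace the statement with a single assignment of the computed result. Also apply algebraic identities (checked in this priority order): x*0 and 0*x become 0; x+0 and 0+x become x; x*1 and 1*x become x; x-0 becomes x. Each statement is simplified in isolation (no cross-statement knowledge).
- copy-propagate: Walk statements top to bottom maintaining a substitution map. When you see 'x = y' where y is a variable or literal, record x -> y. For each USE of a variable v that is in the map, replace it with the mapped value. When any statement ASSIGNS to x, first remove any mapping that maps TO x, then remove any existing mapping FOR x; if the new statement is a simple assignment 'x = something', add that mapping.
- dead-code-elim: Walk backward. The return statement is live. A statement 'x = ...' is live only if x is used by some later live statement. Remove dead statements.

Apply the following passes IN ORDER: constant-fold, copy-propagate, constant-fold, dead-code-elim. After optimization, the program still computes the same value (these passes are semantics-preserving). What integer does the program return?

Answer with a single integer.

Answer: 7

Derivation:
Initial IR:
  d = 7
  a = 7
  x = 7
  v = x
  y = 7
  return a
After constant-fold (6 stmts):
  d = 7
  a = 7
  x = 7
  v = x
  y = 7
  return a
After copy-propagate (6 stmts):
  d = 7
  a = 7
  x = 7
  v = 7
  y = 7
  return 7
After constant-fold (6 stmts):
  d = 7
  a = 7
  x = 7
  v = 7
  y = 7
  return 7
After dead-code-elim (1 stmts):
  return 7
Evaluate:
  d = 7  =>  d = 7
  a = 7  =>  a = 7
  x = 7  =>  x = 7
  v = x  =>  v = 7
  y = 7  =>  y = 7
  return a = 7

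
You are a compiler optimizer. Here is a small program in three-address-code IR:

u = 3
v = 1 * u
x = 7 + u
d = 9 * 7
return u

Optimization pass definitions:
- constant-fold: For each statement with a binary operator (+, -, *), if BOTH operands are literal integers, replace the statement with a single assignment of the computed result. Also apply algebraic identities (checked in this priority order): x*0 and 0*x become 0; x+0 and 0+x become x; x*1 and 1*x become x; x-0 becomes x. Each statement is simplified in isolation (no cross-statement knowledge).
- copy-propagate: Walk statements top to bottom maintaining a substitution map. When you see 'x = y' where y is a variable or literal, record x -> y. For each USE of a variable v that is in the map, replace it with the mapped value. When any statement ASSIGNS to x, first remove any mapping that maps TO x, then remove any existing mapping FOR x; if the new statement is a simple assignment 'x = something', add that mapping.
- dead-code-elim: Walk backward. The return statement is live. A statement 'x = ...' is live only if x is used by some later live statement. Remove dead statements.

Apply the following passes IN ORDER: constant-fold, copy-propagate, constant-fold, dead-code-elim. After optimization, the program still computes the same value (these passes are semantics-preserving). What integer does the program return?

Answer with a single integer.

Initial IR:
  u = 3
  v = 1 * u
  x = 7 + u
  d = 9 * 7
  return u
After constant-fold (5 stmts):
  u = 3
  v = u
  x = 7 + u
  d = 63
  return u
After copy-propagate (5 stmts):
  u = 3
  v = 3
  x = 7 + 3
  d = 63
  return 3
After constant-fold (5 stmts):
  u = 3
  v = 3
  x = 10
  d = 63
  return 3
After dead-code-elim (1 stmts):
  return 3
Evaluate:
  u = 3  =>  u = 3
  v = 1 * u  =>  v = 3
  x = 7 + u  =>  x = 10
  d = 9 * 7  =>  d = 63
  return u = 3

Answer: 3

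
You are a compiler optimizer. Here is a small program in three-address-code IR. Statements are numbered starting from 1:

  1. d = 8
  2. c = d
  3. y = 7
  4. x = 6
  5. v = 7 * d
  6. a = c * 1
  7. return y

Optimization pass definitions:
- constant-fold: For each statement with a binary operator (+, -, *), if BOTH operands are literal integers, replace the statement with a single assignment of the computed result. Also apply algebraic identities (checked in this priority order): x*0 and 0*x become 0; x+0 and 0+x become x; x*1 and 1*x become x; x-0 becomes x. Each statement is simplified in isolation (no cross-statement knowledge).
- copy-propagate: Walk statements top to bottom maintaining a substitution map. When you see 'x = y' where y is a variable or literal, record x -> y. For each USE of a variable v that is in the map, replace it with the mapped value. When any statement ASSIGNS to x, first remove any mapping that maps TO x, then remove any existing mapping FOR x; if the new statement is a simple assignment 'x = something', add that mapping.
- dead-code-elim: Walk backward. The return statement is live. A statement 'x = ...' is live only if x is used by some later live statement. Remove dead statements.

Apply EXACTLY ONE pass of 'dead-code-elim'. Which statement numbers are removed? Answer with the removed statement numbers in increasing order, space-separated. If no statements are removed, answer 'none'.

Backward liveness scan:
Stmt 1 'd = 8': DEAD (d not in live set [])
Stmt 2 'c = d': DEAD (c not in live set [])
Stmt 3 'y = 7': KEEP (y is live); live-in = []
Stmt 4 'x = 6': DEAD (x not in live set ['y'])
Stmt 5 'v = 7 * d': DEAD (v not in live set ['y'])
Stmt 6 'a = c * 1': DEAD (a not in live set ['y'])
Stmt 7 'return y': KEEP (return); live-in = ['y']
Removed statement numbers: [1, 2, 4, 5, 6]
Surviving IR:
  y = 7
  return y

Answer: 1 2 4 5 6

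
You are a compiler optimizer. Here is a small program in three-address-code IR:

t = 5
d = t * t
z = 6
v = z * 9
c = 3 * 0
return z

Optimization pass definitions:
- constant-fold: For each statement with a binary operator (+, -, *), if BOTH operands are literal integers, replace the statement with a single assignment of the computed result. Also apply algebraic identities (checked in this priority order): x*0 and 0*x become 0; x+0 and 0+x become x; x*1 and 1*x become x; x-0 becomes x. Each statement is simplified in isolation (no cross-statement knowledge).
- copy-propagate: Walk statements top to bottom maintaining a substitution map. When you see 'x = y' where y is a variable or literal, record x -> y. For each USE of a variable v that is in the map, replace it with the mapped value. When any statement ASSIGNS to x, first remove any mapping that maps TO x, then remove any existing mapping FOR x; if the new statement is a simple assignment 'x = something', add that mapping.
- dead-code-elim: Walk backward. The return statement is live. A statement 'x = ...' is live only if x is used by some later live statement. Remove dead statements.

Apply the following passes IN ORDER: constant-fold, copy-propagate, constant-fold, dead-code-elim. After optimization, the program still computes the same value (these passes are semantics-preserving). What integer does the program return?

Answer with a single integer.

Initial IR:
  t = 5
  d = t * t
  z = 6
  v = z * 9
  c = 3 * 0
  return z
After constant-fold (6 stmts):
  t = 5
  d = t * t
  z = 6
  v = z * 9
  c = 0
  return z
After copy-propagate (6 stmts):
  t = 5
  d = 5 * 5
  z = 6
  v = 6 * 9
  c = 0
  return 6
After constant-fold (6 stmts):
  t = 5
  d = 25
  z = 6
  v = 54
  c = 0
  return 6
After dead-code-elim (1 stmts):
  return 6
Evaluate:
  t = 5  =>  t = 5
  d = t * t  =>  d = 25
  z = 6  =>  z = 6
  v = z * 9  =>  v = 54
  c = 3 * 0  =>  c = 0
  return z = 6

Answer: 6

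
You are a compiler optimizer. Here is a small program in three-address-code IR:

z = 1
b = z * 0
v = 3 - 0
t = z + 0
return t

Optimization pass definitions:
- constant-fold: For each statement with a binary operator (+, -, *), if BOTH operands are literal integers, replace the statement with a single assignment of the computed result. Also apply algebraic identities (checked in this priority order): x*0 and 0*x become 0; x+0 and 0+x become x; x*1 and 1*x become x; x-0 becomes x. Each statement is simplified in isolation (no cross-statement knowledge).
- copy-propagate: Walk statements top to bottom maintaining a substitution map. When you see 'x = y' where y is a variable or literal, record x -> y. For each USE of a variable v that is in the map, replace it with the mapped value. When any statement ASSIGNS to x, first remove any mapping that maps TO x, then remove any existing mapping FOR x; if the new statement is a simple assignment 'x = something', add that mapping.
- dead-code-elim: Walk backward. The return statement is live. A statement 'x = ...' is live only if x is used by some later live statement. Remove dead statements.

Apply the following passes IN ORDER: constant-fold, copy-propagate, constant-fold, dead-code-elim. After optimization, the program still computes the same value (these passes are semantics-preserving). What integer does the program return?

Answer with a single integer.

Initial IR:
  z = 1
  b = z * 0
  v = 3 - 0
  t = z + 0
  return t
After constant-fold (5 stmts):
  z = 1
  b = 0
  v = 3
  t = z
  return t
After copy-propagate (5 stmts):
  z = 1
  b = 0
  v = 3
  t = 1
  return 1
After constant-fold (5 stmts):
  z = 1
  b = 0
  v = 3
  t = 1
  return 1
After dead-code-elim (1 stmts):
  return 1
Evaluate:
  z = 1  =>  z = 1
  b = z * 0  =>  b = 0
  v = 3 - 0  =>  v = 3
  t = z + 0  =>  t = 1
  return t = 1

Answer: 1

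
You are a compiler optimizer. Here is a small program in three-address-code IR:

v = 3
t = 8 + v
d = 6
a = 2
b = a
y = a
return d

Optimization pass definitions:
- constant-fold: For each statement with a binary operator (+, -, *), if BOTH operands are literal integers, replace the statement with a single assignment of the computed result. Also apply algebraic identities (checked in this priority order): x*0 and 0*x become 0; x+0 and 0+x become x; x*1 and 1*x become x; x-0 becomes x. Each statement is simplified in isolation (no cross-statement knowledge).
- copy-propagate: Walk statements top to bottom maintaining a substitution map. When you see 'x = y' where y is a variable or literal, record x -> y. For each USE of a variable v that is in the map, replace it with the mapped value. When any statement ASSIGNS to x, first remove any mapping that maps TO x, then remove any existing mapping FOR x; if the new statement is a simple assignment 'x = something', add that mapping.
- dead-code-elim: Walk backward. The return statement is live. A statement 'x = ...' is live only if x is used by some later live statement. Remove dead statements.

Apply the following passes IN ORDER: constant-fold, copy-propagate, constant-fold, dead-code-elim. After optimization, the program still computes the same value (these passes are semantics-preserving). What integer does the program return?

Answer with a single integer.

Initial IR:
  v = 3
  t = 8 + v
  d = 6
  a = 2
  b = a
  y = a
  return d
After constant-fold (7 stmts):
  v = 3
  t = 8 + v
  d = 6
  a = 2
  b = a
  y = a
  return d
After copy-propagate (7 stmts):
  v = 3
  t = 8 + 3
  d = 6
  a = 2
  b = 2
  y = 2
  return 6
After constant-fold (7 stmts):
  v = 3
  t = 11
  d = 6
  a = 2
  b = 2
  y = 2
  return 6
After dead-code-elim (1 stmts):
  return 6
Evaluate:
  v = 3  =>  v = 3
  t = 8 + v  =>  t = 11
  d = 6  =>  d = 6
  a = 2  =>  a = 2
  b = a  =>  b = 2
  y = a  =>  y = 2
  return d = 6

Answer: 6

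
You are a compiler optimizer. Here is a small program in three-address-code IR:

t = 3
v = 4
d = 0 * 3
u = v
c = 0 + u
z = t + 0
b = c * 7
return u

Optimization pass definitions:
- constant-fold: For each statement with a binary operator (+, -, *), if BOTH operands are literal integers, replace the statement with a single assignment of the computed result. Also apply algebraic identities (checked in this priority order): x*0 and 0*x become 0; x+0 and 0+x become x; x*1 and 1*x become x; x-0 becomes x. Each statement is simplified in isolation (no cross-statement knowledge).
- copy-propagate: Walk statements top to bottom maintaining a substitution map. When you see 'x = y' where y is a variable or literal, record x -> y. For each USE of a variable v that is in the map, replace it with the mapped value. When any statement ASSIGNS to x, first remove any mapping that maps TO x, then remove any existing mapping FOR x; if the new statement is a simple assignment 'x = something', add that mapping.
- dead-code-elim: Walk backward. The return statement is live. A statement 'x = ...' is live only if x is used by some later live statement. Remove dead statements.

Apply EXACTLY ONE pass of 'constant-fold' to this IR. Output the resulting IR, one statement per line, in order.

Applying constant-fold statement-by-statement:
  [1] t = 3  (unchanged)
  [2] v = 4  (unchanged)
  [3] d = 0 * 3  -> d = 0
  [4] u = v  (unchanged)
  [5] c = 0 + u  -> c = u
  [6] z = t + 0  -> z = t
  [7] b = c * 7  (unchanged)
  [8] return u  (unchanged)
Result (8 stmts):
  t = 3
  v = 4
  d = 0
  u = v
  c = u
  z = t
  b = c * 7
  return u

Answer: t = 3
v = 4
d = 0
u = v
c = u
z = t
b = c * 7
return u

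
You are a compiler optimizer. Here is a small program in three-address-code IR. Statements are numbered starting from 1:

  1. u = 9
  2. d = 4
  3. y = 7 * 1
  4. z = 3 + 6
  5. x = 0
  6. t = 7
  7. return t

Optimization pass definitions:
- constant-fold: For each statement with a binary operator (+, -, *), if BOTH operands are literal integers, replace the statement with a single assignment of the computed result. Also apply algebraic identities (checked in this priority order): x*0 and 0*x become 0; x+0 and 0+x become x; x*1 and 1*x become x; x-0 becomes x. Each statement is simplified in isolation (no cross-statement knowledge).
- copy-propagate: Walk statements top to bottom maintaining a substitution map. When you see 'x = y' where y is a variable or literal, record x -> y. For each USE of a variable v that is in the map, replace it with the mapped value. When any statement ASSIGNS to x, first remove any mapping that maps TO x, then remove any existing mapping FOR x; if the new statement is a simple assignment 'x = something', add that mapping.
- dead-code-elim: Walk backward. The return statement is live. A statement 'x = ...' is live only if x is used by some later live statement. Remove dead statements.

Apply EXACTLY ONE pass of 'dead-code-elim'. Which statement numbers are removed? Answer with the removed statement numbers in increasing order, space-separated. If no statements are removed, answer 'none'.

Backward liveness scan:
Stmt 1 'u = 9': DEAD (u not in live set [])
Stmt 2 'd = 4': DEAD (d not in live set [])
Stmt 3 'y = 7 * 1': DEAD (y not in live set [])
Stmt 4 'z = 3 + 6': DEAD (z not in live set [])
Stmt 5 'x = 0': DEAD (x not in live set [])
Stmt 6 't = 7': KEEP (t is live); live-in = []
Stmt 7 'return t': KEEP (return); live-in = ['t']
Removed statement numbers: [1, 2, 3, 4, 5]
Surviving IR:
  t = 7
  return t

Answer: 1 2 3 4 5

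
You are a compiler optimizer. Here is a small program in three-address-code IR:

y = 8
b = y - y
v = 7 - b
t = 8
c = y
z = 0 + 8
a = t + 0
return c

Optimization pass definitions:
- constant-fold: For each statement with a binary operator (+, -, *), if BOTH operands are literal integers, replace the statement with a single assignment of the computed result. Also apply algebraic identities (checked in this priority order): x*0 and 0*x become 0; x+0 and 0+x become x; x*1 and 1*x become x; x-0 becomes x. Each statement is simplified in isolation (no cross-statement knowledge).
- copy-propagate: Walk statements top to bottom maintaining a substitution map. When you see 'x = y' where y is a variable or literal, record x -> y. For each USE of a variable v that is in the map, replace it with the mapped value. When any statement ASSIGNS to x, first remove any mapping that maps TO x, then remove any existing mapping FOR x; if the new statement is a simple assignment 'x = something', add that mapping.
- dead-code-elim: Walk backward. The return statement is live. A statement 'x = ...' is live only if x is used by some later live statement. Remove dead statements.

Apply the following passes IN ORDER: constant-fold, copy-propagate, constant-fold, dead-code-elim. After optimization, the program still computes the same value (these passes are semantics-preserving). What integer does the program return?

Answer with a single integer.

Answer: 8

Derivation:
Initial IR:
  y = 8
  b = y - y
  v = 7 - b
  t = 8
  c = y
  z = 0 + 8
  a = t + 0
  return c
After constant-fold (8 stmts):
  y = 8
  b = y - y
  v = 7 - b
  t = 8
  c = y
  z = 8
  a = t
  return c
After copy-propagate (8 stmts):
  y = 8
  b = 8 - 8
  v = 7 - b
  t = 8
  c = 8
  z = 8
  a = 8
  return 8
After constant-fold (8 stmts):
  y = 8
  b = 0
  v = 7 - b
  t = 8
  c = 8
  z = 8
  a = 8
  return 8
After dead-code-elim (1 stmts):
  return 8
Evaluate:
  y = 8  =>  y = 8
  b = y - y  =>  b = 0
  v = 7 - b  =>  v = 7
  t = 8  =>  t = 8
  c = y  =>  c = 8
  z = 0 + 8  =>  z = 8
  a = t + 0  =>  a = 8
  return c = 8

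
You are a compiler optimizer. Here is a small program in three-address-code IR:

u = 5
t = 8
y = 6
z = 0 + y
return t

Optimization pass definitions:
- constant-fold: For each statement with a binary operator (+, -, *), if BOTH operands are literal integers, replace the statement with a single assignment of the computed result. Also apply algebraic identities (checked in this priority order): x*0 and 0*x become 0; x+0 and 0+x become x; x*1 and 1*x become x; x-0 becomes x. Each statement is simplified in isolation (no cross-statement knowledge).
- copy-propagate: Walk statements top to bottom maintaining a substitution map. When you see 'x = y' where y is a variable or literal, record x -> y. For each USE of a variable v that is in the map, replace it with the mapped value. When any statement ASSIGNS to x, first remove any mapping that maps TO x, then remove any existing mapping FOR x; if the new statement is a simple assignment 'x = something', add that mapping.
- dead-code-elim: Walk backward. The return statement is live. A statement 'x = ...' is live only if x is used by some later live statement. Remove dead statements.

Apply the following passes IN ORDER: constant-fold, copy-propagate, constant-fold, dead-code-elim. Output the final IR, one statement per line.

Initial IR:
  u = 5
  t = 8
  y = 6
  z = 0 + y
  return t
After constant-fold (5 stmts):
  u = 5
  t = 8
  y = 6
  z = y
  return t
After copy-propagate (5 stmts):
  u = 5
  t = 8
  y = 6
  z = 6
  return 8
After constant-fold (5 stmts):
  u = 5
  t = 8
  y = 6
  z = 6
  return 8
After dead-code-elim (1 stmts):
  return 8

Answer: return 8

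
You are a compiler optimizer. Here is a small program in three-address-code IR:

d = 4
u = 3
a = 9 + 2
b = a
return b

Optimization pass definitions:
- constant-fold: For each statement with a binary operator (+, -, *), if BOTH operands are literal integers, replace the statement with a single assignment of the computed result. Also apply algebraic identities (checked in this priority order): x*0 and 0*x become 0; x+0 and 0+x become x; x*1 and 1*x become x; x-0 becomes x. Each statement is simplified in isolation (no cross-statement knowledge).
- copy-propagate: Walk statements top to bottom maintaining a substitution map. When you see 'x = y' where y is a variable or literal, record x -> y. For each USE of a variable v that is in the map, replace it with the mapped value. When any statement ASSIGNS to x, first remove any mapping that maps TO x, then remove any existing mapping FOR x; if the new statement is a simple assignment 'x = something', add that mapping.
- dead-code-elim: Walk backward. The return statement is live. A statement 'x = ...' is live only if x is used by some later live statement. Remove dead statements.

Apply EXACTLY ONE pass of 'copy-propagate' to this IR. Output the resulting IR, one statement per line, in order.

Applying copy-propagate statement-by-statement:
  [1] d = 4  (unchanged)
  [2] u = 3  (unchanged)
  [3] a = 9 + 2  (unchanged)
  [4] b = a  (unchanged)
  [5] return b  -> return a
Result (5 stmts):
  d = 4
  u = 3
  a = 9 + 2
  b = a
  return a

Answer: d = 4
u = 3
a = 9 + 2
b = a
return a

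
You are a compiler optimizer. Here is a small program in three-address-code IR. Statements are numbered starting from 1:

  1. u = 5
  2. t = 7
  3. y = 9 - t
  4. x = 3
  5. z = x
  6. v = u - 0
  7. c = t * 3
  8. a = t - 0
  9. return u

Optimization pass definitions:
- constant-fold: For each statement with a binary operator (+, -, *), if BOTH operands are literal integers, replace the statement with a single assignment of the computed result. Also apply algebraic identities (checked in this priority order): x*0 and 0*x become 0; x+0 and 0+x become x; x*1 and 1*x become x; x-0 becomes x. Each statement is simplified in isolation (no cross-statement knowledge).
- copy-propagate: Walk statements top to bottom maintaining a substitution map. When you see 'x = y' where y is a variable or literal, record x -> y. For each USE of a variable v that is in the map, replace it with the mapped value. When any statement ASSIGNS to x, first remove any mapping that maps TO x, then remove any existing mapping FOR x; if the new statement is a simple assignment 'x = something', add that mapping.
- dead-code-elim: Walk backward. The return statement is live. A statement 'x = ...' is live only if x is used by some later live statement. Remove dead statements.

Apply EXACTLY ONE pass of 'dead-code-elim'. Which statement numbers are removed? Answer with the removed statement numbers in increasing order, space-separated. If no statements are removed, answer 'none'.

Answer: 2 3 4 5 6 7 8

Derivation:
Backward liveness scan:
Stmt 1 'u = 5': KEEP (u is live); live-in = []
Stmt 2 't = 7': DEAD (t not in live set ['u'])
Stmt 3 'y = 9 - t': DEAD (y not in live set ['u'])
Stmt 4 'x = 3': DEAD (x not in live set ['u'])
Stmt 5 'z = x': DEAD (z not in live set ['u'])
Stmt 6 'v = u - 0': DEAD (v not in live set ['u'])
Stmt 7 'c = t * 3': DEAD (c not in live set ['u'])
Stmt 8 'a = t - 0': DEAD (a not in live set ['u'])
Stmt 9 'return u': KEEP (return); live-in = ['u']
Removed statement numbers: [2, 3, 4, 5, 6, 7, 8]
Surviving IR:
  u = 5
  return u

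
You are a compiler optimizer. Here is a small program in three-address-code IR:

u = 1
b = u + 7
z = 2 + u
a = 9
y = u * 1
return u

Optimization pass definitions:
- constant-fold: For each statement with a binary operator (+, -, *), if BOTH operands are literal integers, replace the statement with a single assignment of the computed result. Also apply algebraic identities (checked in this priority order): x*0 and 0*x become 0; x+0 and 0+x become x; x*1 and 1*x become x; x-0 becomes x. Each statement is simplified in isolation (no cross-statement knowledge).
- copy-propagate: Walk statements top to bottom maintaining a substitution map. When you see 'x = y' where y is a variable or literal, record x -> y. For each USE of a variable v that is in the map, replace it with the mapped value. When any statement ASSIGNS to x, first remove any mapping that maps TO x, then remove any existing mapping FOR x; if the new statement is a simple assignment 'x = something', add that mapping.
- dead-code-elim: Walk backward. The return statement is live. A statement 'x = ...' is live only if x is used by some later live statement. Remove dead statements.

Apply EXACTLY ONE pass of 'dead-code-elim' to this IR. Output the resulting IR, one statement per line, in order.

Applying dead-code-elim statement-by-statement:
  [6] return u  -> KEEP (return); live=['u']
  [5] y = u * 1  -> DEAD (y not live)
  [4] a = 9  -> DEAD (a not live)
  [3] z = 2 + u  -> DEAD (z not live)
  [2] b = u + 7  -> DEAD (b not live)
  [1] u = 1  -> KEEP; live=[]
Result (2 stmts):
  u = 1
  return u

Answer: u = 1
return u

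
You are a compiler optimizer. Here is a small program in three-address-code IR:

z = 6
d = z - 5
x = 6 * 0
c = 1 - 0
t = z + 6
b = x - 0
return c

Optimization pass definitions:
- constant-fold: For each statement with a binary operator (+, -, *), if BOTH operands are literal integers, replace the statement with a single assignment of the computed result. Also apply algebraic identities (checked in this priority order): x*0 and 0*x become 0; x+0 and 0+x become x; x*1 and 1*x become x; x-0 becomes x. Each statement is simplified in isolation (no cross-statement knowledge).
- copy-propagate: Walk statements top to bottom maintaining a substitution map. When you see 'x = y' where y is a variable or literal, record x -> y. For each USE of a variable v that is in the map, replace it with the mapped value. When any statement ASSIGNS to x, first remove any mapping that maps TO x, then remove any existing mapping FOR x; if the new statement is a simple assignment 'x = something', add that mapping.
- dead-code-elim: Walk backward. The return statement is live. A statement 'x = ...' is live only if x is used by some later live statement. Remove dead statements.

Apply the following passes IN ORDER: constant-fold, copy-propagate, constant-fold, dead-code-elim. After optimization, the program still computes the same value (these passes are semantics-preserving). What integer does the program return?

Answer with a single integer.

Answer: 1

Derivation:
Initial IR:
  z = 6
  d = z - 5
  x = 6 * 0
  c = 1 - 0
  t = z + 6
  b = x - 0
  return c
After constant-fold (7 stmts):
  z = 6
  d = z - 5
  x = 0
  c = 1
  t = z + 6
  b = x
  return c
After copy-propagate (7 stmts):
  z = 6
  d = 6 - 5
  x = 0
  c = 1
  t = 6 + 6
  b = 0
  return 1
After constant-fold (7 stmts):
  z = 6
  d = 1
  x = 0
  c = 1
  t = 12
  b = 0
  return 1
After dead-code-elim (1 stmts):
  return 1
Evaluate:
  z = 6  =>  z = 6
  d = z - 5  =>  d = 1
  x = 6 * 0  =>  x = 0
  c = 1 - 0  =>  c = 1
  t = z + 6  =>  t = 12
  b = x - 0  =>  b = 0
  return c = 1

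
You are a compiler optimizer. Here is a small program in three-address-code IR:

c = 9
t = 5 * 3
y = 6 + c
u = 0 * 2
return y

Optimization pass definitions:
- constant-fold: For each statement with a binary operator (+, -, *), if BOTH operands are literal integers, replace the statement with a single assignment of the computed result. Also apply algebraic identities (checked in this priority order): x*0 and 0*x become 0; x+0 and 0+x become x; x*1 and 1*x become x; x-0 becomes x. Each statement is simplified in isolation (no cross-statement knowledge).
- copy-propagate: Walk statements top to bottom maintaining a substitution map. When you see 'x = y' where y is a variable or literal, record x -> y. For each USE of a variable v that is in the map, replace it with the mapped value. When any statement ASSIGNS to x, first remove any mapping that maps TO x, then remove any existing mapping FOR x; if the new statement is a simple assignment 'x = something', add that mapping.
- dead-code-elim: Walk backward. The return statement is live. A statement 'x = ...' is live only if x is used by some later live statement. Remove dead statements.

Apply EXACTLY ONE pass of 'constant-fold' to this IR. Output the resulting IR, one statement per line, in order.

Answer: c = 9
t = 15
y = 6 + c
u = 0
return y

Derivation:
Applying constant-fold statement-by-statement:
  [1] c = 9  (unchanged)
  [2] t = 5 * 3  -> t = 15
  [3] y = 6 + c  (unchanged)
  [4] u = 0 * 2  -> u = 0
  [5] return y  (unchanged)
Result (5 stmts):
  c = 9
  t = 15
  y = 6 + c
  u = 0
  return y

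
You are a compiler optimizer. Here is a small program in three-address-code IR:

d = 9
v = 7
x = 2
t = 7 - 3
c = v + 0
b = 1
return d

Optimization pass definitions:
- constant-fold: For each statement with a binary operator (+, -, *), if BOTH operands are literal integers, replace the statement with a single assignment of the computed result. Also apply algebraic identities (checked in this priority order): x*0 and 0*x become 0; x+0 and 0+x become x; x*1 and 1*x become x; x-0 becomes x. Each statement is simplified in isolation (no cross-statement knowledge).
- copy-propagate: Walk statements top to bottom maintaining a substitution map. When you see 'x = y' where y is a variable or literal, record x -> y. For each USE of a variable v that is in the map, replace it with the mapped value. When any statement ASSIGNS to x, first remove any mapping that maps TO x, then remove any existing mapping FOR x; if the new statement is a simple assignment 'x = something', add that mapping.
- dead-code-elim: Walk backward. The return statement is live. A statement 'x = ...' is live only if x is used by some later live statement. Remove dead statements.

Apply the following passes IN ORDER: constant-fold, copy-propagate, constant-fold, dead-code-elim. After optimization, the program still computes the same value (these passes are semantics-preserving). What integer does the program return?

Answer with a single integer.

Answer: 9

Derivation:
Initial IR:
  d = 9
  v = 7
  x = 2
  t = 7 - 3
  c = v + 0
  b = 1
  return d
After constant-fold (7 stmts):
  d = 9
  v = 7
  x = 2
  t = 4
  c = v
  b = 1
  return d
After copy-propagate (7 stmts):
  d = 9
  v = 7
  x = 2
  t = 4
  c = 7
  b = 1
  return 9
After constant-fold (7 stmts):
  d = 9
  v = 7
  x = 2
  t = 4
  c = 7
  b = 1
  return 9
After dead-code-elim (1 stmts):
  return 9
Evaluate:
  d = 9  =>  d = 9
  v = 7  =>  v = 7
  x = 2  =>  x = 2
  t = 7 - 3  =>  t = 4
  c = v + 0  =>  c = 7
  b = 1  =>  b = 1
  return d = 9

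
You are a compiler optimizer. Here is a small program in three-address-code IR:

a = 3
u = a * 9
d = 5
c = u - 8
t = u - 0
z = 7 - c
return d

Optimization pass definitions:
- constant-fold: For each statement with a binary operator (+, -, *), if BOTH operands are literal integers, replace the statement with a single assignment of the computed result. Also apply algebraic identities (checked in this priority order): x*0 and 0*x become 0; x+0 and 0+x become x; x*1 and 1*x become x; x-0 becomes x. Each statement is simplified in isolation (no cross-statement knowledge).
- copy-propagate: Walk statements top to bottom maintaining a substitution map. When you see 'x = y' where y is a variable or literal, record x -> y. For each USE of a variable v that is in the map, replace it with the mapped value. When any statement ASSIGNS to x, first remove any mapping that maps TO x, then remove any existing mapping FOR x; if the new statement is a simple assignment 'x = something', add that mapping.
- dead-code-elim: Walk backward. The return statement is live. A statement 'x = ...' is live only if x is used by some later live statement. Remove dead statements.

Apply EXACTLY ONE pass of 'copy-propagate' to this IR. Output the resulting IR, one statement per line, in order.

Applying copy-propagate statement-by-statement:
  [1] a = 3  (unchanged)
  [2] u = a * 9  -> u = 3 * 9
  [3] d = 5  (unchanged)
  [4] c = u - 8  (unchanged)
  [5] t = u - 0  (unchanged)
  [6] z = 7 - c  (unchanged)
  [7] return d  -> return 5
Result (7 stmts):
  a = 3
  u = 3 * 9
  d = 5
  c = u - 8
  t = u - 0
  z = 7 - c
  return 5

Answer: a = 3
u = 3 * 9
d = 5
c = u - 8
t = u - 0
z = 7 - c
return 5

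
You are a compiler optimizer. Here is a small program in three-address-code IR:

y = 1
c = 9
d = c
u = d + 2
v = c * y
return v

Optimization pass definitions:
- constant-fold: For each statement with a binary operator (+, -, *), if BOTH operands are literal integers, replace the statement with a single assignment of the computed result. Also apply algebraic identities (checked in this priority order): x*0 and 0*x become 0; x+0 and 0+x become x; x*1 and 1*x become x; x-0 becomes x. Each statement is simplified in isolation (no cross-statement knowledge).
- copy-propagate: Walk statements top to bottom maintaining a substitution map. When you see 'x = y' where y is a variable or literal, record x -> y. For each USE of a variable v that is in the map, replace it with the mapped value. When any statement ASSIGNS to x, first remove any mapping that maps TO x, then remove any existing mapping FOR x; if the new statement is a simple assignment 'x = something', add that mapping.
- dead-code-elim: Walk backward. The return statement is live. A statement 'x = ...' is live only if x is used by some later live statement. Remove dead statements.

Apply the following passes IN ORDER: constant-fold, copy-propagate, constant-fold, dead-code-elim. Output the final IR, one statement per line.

Answer: v = 9
return v

Derivation:
Initial IR:
  y = 1
  c = 9
  d = c
  u = d + 2
  v = c * y
  return v
After constant-fold (6 stmts):
  y = 1
  c = 9
  d = c
  u = d + 2
  v = c * y
  return v
After copy-propagate (6 stmts):
  y = 1
  c = 9
  d = 9
  u = 9 + 2
  v = 9 * 1
  return v
After constant-fold (6 stmts):
  y = 1
  c = 9
  d = 9
  u = 11
  v = 9
  return v
After dead-code-elim (2 stmts):
  v = 9
  return v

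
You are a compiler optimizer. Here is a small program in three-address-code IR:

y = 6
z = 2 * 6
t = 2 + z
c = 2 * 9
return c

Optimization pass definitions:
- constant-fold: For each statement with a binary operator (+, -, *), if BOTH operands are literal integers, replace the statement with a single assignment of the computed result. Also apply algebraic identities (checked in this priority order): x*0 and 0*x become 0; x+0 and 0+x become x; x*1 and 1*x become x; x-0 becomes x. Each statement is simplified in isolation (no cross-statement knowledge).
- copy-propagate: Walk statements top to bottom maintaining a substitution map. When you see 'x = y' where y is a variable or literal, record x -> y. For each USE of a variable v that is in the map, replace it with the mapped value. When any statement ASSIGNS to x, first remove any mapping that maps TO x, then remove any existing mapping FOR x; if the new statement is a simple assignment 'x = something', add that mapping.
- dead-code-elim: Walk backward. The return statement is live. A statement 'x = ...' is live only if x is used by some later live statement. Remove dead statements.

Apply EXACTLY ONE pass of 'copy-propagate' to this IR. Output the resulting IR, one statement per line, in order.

Applying copy-propagate statement-by-statement:
  [1] y = 6  (unchanged)
  [2] z = 2 * 6  (unchanged)
  [3] t = 2 + z  (unchanged)
  [4] c = 2 * 9  (unchanged)
  [5] return c  (unchanged)
Result (5 stmts):
  y = 6
  z = 2 * 6
  t = 2 + z
  c = 2 * 9
  return c

Answer: y = 6
z = 2 * 6
t = 2 + z
c = 2 * 9
return c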